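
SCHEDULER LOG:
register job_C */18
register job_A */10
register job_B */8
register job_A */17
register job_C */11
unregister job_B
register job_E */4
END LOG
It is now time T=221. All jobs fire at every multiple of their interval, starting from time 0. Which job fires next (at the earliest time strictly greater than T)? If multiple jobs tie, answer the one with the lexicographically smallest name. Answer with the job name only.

Answer: job_E

Derivation:
Op 1: register job_C */18 -> active={job_C:*/18}
Op 2: register job_A */10 -> active={job_A:*/10, job_C:*/18}
Op 3: register job_B */8 -> active={job_A:*/10, job_B:*/8, job_C:*/18}
Op 4: register job_A */17 -> active={job_A:*/17, job_B:*/8, job_C:*/18}
Op 5: register job_C */11 -> active={job_A:*/17, job_B:*/8, job_C:*/11}
Op 6: unregister job_B -> active={job_A:*/17, job_C:*/11}
Op 7: register job_E */4 -> active={job_A:*/17, job_C:*/11, job_E:*/4}
  job_A: interval 17, next fire after T=221 is 238
  job_C: interval 11, next fire after T=221 is 231
  job_E: interval 4, next fire after T=221 is 224
Earliest = 224, winner (lex tiebreak) = job_E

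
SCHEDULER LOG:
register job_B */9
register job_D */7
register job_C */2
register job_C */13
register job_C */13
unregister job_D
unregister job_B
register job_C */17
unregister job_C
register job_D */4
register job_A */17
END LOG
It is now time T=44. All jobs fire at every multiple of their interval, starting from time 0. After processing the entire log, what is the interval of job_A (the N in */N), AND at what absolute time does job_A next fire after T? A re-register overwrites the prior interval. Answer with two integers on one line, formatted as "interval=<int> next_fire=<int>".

Op 1: register job_B */9 -> active={job_B:*/9}
Op 2: register job_D */7 -> active={job_B:*/9, job_D:*/7}
Op 3: register job_C */2 -> active={job_B:*/9, job_C:*/2, job_D:*/7}
Op 4: register job_C */13 -> active={job_B:*/9, job_C:*/13, job_D:*/7}
Op 5: register job_C */13 -> active={job_B:*/9, job_C:*/13, job_D:*/7}
Op 6: unregister job_D -> active={job_B:*/9, job_C:*/13}
Op 7: unregister job_B -> active={job_C:*/13}
Op 8: register job_C */17 -> active={job_C:*/17}
Op 9: unregister job_C -> active={}
Op 10: register job_D */4 -> active={job_D:*/4}
Op 11: register job_A */17 -> active={job_A:*/17, job_D:*/4}
Final interval of job_A = 17
Next fire of job_A after T=44: (44//17+1)*17 = 51

Answer: interval=17 next_fire=51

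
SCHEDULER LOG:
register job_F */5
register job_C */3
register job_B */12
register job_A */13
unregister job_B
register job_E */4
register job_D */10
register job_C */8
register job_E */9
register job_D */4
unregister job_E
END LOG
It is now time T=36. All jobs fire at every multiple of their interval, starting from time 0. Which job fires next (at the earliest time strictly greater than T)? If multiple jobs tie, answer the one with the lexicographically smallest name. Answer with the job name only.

Answer: job_A

Derivation:
Op 1: register job_F */5 -> active={job_F:*/5}
Op 2: register job_C */3 -> active={job_C:*/3, job_F:*/5}
Op 3: register job_B */12 -> active={job_B:*/12, job_C:*/3, job_F:*/5}
Op 4: register job_A */13 -> active={job_A:*/13, job_B:*/12, job_C:*/3, job_F:*/5}
Op 5: unregister job_B -> active={job_A:*/13, job_C:*/3, job_F:*/5}
Op 6: register job_E */4 -> active={job_A:*/13, job_C:*/3, job_E:*/4, job_F:*/5}
Op 7: register job_D */10 -> active={job_A:*/13, job_C:*/3, job_D:*/10, job_E:*/4, job_F:*/5}
Op 8: register job_C */8 -> active={job_A:*/13, job_C:*/8, job_D:*/10, job_E:*/4, job_F:*/5}
Op 9: register job_E */9 -> active={job_A:*/13, job_C:*/8, job_D:*/10, job_E:*/9, job_F:*/5}
Op 10: register job_D */4 -> active={job_A:*/13, job_C:*/8, job_D:*/4, job_E:*/9, job_F:*/5}
Op 11: unregister job_E -> active={job_A:*/13, job_C:*/8, job_D:*/4, job_F:*/5}
  job_A: interval 13, next fire after T=36 is 39
  job_C: interval 8, next fire after T=36 is 40
  job_D: interval 4, next fire after T=36 is 40
  job_F: interval 5, next fire after T=36 is 40
Earliest = 39, winner (lex tiebreak) = job_A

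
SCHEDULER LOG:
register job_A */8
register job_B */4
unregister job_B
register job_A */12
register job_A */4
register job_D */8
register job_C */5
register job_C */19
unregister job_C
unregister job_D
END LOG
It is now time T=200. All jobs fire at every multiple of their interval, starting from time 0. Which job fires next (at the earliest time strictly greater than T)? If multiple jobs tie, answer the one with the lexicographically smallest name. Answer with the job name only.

Answer: job_A

Derivation:
Op 1: register job_A */8 -> active={job_A:*/8}
Op 2: register job_B */4 -> active={job_A:*/8, job_B:*/4}
Op 3: unregister job_B -> active={job_A:*/8}
Op 4: register job_A */12 -> active={job_A:*/12}
Op 5: register job_A */4 -> active={job_A:*/4}
Op 6: register job_D */8 -> active={job_A:*/4, job_D:*/8}
Op 7: register job_C */5 -> active={job_A:*/4, job_C:*/5, job_D:*/8}
Op 8: register job_C */19 -> active={job_A:*/4, job_C:*/19, job_D:*/8}
Op 9: unregister job_C -> active={job_A:*/4, job_D:*/8}
Op 10: unregister job_D -> active={job_A:*/4}
  job_A: interval 4, next fire after T=200 is 204
Earliest = 204, winner (lex tiebreak) = job_A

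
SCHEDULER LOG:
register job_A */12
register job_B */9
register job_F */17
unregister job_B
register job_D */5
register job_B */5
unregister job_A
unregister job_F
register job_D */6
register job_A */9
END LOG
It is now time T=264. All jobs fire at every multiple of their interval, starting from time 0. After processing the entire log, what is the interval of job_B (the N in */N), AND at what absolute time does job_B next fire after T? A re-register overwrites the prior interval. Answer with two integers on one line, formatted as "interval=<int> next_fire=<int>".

Op 1: register job_A */12 -> active={job_A:*/12}
Op 2: register job_B */9 -> active={job_A:*/12, job_B:*/9}
Op 3: register job_F */17 -> active={job_A:*/12, job_B:*/9, job_F:*/17}
Op 4: unregister job_B -> active={job_A:*/12, job_F:*/17}
Op 5: register job_D */5 -> active={job_A:*/12, job_D:*/5, job_F:*/17}
Op 6: register job_B */5 -> active={job_A:*/12, job_B:*/5, job_D:*/5, job_F:*/17}
Op 7: unregister job_A -> active={job_B:*/5, job_D:*/5, job_F:*/17}
Op 8: unregister job_F -> active={job_B:*/5, job_D:*/5}
Op 9: register job_D */6 -> active={job_B:*/5, job_D:*/6}
Op 10: register job_A */9 -> active={job_A:*/9, job_B:*/5, job_D:*/6}
Final interval of job_B = 5
Next fire of job_B after T=264: (264//5+1)*5 = 265

Answer: interval=5 next_fire=265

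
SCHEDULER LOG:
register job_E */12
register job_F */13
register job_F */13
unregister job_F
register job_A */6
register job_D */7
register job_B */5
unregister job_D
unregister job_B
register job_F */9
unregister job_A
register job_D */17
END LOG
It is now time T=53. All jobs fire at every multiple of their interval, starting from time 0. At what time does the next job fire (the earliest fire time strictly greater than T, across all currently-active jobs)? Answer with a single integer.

Answer: 54

Derivation:
Op 1: register job_E */12 -> active={job_E:*/12}
Op 2: register job_F */13 -> active={job_E:*/12, job_F:*/13}
Op 3: register job_F */13 -> active={job_E:*/12, job_F:*/13}
Op 4: unregister job_F -> active={job_E:*/12}
Op 5: register job_A */6 -> active={job_A:*/6, job_E:*/12}
Op 6: register job_D */7 -> active={job_A:*/6, job_D:*/7, job_E:*/12}
Op 7: register job_B */5 -> active={job_A:*/6, job_B:*/5, job_D:*/7, job_E:*/12}
Op 8: unregister job_D -> active={job_A:*/6, job_B:*/5, job_E:*/12}
Op 9: unregister job_B -> active={job_A:*/6, job_E:*/12}
Op 10: register job_F */9 -> active={job_A:*/6, job_E:*/12, job_F:*/9}
Op 11: unregister job_A -> active={job_E:*/12, job_F:*/9}
Op 12: register job_D */17 -> active={job_D:*/17, job_E:*/12, job_F:*/9}
  job_D: interval 17, next fire after T=53 is 68
  job_E: interval 12, next fire after T=53 is 60
  job_F: interval 9, next fire after T=53 is 54
Earliest fire time = 54 (job job_F)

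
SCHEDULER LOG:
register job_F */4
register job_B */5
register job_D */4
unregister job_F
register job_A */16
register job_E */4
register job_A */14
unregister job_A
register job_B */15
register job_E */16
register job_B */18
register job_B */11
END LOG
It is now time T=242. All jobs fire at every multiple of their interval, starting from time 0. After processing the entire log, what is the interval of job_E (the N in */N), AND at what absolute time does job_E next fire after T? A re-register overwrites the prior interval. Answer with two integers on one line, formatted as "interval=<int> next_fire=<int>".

Op 1: register job_F */4 -> active={job_F:*/4}
Op 2: register job_B */5 -> active={job_B:*/5, job_F:*/4}
Op 3: register job_D */4 -> active={job_B:*/5, job_D:*/4, job_F:*/4}
Op 4: unregister job_F -> active={job_B:*/5, job_D:*/4}
Op 5: register job_A */16 -> active={job_A:*/16, job_B:*/5, job_D:*/4}
Op 6: register job_E */4 -> active={job_A:*/16, job_B:*/5, job_D:*/4, job_E:*/4}
Op 7: register job_A */14 -> active={job_A:*/14, job_B:*/5, job_D:*/4, job_E:*/4}
Op 8: unregister job_A -> active={job_B:*/5, job_D:*/4, job_E:*/4}
Op 9: register job_B */15 -> active={job_B:*/15, job_D:*/4, job_E:*/4}
Op 10: register job_E */16 -> active={job_B:*/15, job_D:*/4, job_E:*/16}
Op 11: register job_B */18 -> active={job_B:*/18, job_D:*/4, job_E:*/16}
Op 12: register job_B */11 -> active={job_B:*/11, job_D:*/4, job_E:*/16}
Final interval of job_E = 16
Next fire of job_E after T=242: (242//16+1)*16 = 256

Answer: interval=16 next_fire=256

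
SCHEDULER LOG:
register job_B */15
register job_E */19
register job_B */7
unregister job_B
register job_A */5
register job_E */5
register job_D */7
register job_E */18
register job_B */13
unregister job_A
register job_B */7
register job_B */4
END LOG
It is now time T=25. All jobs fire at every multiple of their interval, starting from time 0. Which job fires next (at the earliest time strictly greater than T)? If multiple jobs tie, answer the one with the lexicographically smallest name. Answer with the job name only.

Op 1: register job_B */15 -> active={job_B:*/15}
Op 2: register job_E */19 -> active={job_B:*/15, job_E:*/19}
Op 3: register job_B */7 -> active={job_B:*/7, job_E:*/19}
Op 4: unregister job_B -> active={job_E:*/19}
Op 5: register job_A */5 -> active={job_A:*/5, job_E:*/19}
Op 6: register job_E */5 -> active={job_A:*/5, job_E:*/5}
Op 7: register job_D */7 -> active={job_A:*/5, job_D:*/7, job_E:*/5}
Op 8: register job_E */18 -> active={job_A:*/5, job_D:*/7, job_E:*/18}
Op 9: register job_B */13 -> active={job_A:*/5, job_B:*/13, job_D:*/7, job_E:*/18}
Op 10: unregister job_A -> active={job_B:*/13, job_D:*/7, job_E:*/18}
Op 11: register job_B */7 -> active={job_B:*/7, job_D:*/7, job_E:*/18}
Op 12: register job_B */4 -> active={job_B:*/4, job_D:*/7, job_E:*/18}
  job_B: interval 4, next fire after T=25 is 28
  job_D: interval 7, next fire after T=25 is 28
  job_E: interval 18, next fire after T=25 is 36
Earliest = 28, winner (lex tiebreak) = job_B

Answer: job_B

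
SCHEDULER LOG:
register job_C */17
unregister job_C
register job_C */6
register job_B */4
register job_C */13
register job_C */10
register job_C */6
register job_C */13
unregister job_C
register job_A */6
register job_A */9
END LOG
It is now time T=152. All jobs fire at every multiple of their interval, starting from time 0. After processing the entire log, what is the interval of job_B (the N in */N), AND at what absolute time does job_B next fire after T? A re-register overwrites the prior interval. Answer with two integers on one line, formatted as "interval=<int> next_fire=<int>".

Op 1: register job_C */17 -> active={job_C:*/17}
Op 2: unregister job_C -> active={}
Op 3: register job_C */6 -> active={job_C:*/6}
Op 4: register job_B */4 -> active={job_B:*/4, job_C:*/6}
Op 5: register job_C */13 -> active={job_B:*/4, job_C:*/13}
Op 6: register job_C */10 -> active={job_B:*/4, job_C:*/10}
Op 7: register job_C */6 -> active={job_B:*/4, job_C:*/6}
Op 8: register job_C */13 -> active={job_B:*/4, job_C:*/13}
Op 9: unregister job_C -> active={job_B:*/4}
Op 10: register job_A */6 -> active={job_A:*/6, job_B:*/4}
Op 11: register job_A */9 -> active={job_A:*/9, job_B:*/4}
Final interval of job_B = 4
Next fire of job_B after T=152: (152//4+1)*4 = 156

Answer: interval=4 next_fire=156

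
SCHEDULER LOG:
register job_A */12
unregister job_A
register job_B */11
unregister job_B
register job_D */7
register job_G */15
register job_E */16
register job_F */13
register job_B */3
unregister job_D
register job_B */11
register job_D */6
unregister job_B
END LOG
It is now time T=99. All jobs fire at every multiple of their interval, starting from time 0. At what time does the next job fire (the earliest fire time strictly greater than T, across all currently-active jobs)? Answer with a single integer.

Answer: 102

Derivation:
Op 1: register job_A */12 -> active={job_A:*/12}
Op 2: unregister job_A -> active={}
Op 3: register job_B */11 -> active={job_B:*/11}
Op 4: unregister job_B -> active={}
Op 5: register job_D */7 -> active={job_D:*/7}
Op 6: register job_G */15 -> active={job_D:*/7, job_G:*/15}
Op 7: register job_E */16 -> active={job_D:*/7, job_E:*/16, job_G:*/15}
Op 8: register job_F */13 -> active={job_D:*/7, job_E:*/16, job_F:*/13, job_G:*/15}
Op 9: register job_B */3 -> active={job_B:*/3, job_D:*/7, job_E:*/16, job_F:*/13, job_G:*/15}
Op 10: unregister job_D -> active={job_B:*/3, job_E:*/16, job_F:*/13, job_G:*/15}
Op 11: register job_B */11 -> active={job_B:*/11, job_E:*/16, job_F:*/13, job_G:*/15}
Op 12: register job_D */6 -> active={job_B:*/11, job_D:*/6, job_E:*/16, job_F:*/13, job_G:*/15}
Op 13: unregister job_B -> active={job_D:*/6, job_E:*/16, job_F:*/13, job_G:*/15}
  job_D: interval 6, next fire after T=99 is 102
  job_E: interval 16, next fire after T=99 is 112
  job_F: interval 13, next fire after T=99 is 104
  job_G: interval 15, next fire after T=99 is 105
Earliest fire time = 102 (job job_D)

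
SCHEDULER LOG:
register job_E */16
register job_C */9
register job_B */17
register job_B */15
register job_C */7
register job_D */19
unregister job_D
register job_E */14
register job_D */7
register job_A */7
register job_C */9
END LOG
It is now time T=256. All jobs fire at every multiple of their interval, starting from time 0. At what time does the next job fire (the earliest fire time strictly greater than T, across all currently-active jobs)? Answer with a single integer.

Op 1: register job_E */16 -> active={job_E:*/16}
Op 2: register job_C */9 -> active={job_C:*/9, job_E:*/16}
Op 3: register job_B */17 -> active={job_B:*/17, job_C:*/9, job_E:*/16}
Op 4: register job_B */15 -> active={job_B:*/15, job_C:*/9, job_E:*/16}
Op 5: register job_C */7 -> active={job_B:*/15, job_C:*/7, job_E:*/16}
Op 6: register job_D */19 -> active={job_B:*/15, job_C:*/7, job_D:*/19, job_E:*/16}
Op 7: unregister job_D -> active={job_B:*/15, job_C:*/7, job_E:*/16}
Op 8: register job_E */14 -> active={job_B:*/15, job_C:*/7, job_E:*/14}
Op 9: register job_D */7 -> active={job_B:*/15, job_C:*/7, job_D:*/7, job_E:*/14}
Op 10: register job_A */7 -> active={job_A:*/7, job_B:*/15, job_C:*/7, job_D:*/7, job_E:*/14}
Op 11: register job_C */9 -> active={job_A:*/7, job_B:*/15, job_C:*/9, job_D:*/7, job_E:*/14}
  job_A: interval 7, next fire after T=256 is 259
  job_B: interval 15, next fire after T=256 is 270
  job_C: interval 9, next fire after T=256 is 261
  job_D: interval 7, next fire after T=256 is 259
  job_E: interval 14, next fire after T=256 is 266
Earliest fire time = 259 (job job_A)

Answer: 259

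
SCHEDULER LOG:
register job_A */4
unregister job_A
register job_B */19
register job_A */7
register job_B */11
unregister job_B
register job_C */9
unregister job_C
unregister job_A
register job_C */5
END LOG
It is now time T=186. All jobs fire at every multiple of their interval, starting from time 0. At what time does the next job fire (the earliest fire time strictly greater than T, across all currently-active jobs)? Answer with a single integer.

Answer: 190

Derivation:
Op 1: register job_A */4 -> active={job_A:*/4}
Op 2: unregister job_A -> active={}
Op 3: register job_B */19 -> active={job_B:*/19}
Op 4: register job_A */7 -> active={job_A:*/7, job_B:*/19}
Op 5: register job_B */11 -> active={job_A:*/7, job_B:*/11}
Op 6: unregister job_B -> active={job_A:*/7}
Op 7: register job_C */9 -> active={job_A:*/7, job_C:*/9}
Op 8: unregister job_C -> active={job_A:*/7}
Op 9: unregister job_A -> active={}
Op 10: register job_C */5 -> active={job_C:*/5}
  job_C: interval 5, next fire after T=186 is 190
Earliest fire time = 190 (job job_C)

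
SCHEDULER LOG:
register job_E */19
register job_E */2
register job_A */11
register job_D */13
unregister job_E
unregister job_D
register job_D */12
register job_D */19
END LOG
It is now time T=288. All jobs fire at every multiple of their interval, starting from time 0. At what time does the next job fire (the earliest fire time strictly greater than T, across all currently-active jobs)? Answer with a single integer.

Answer: 297

Derivation:
Op 1: register job_E */19 -> active={job_E:*/19}
Op 2: register job_E */2 -> active={job_E:*/2}
Op 3: register job_A */11 -> active={job_A:*/11, job_E:*/2}
Op 4: register job_D */13 -> active={job_A:*/11, job_D:*/13, job_E:*/2}
Op 5: unregister job_E -> active={job_A:*/11, job_D:*/13}
Op 6: unregister job_D -> active={job_A:*/11}
Op 7: register job_D */12 -> active={job_A:*/11, job_D:*/12}
Op 8: register job_D */19 -> active={job_A:*/11, job_D:*/19}
  job_A: interval 11, next fire after T=288 is 297
  job_D: interval 19, next fire after T=288 is 304
Earliest fire time = 297 (job job_A)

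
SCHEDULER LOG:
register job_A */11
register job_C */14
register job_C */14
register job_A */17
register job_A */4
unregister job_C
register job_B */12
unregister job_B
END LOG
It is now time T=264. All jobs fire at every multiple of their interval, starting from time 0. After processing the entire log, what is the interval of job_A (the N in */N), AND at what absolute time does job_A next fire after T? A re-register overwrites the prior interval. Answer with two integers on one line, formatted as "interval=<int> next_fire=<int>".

Op 1: register job_A */11 -> active={job_A:*/11}
Op 2: register job_C */14 -> active={job_A:*/11, job_C:*/14}
Op 3: register job_C */14 -> active={job_A:*/11, job_C:*/14}
Op 4: register job_A */17 -> active={job_A:*/17, job_C:*/14}
Op 5: register job_A */4 -> active={job_A:*/4, job_C:*/14}
Op 6: unregister job_C -> active={job_A:*/4}
Op 7: register job_B */12 -> active={job_A:*/4, job_B:*/12}
Op 8: unregister job_B -> active={job_A:*/4}
Final interval of job_A = 4
Next fire of job_A after T=264: (264//4+1)*4 = 268

Answer: interval=4 next_fire=268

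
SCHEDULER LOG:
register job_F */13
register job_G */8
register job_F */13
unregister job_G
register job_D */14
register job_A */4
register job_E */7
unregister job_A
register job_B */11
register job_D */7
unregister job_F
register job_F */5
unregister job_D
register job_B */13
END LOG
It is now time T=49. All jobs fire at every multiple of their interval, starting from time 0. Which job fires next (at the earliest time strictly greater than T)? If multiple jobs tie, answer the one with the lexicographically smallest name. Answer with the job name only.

Op 1: register job_F */13 -> active={job_F:*/13}
Op 2: register job_G */8 -> active={job_F:*/13, job_G:*/8}
Op 3: register job_F */13 -> active={job_F:*/13, job_G:*/8}
Op 4: unregister job_G -> active={job_F:*/13}
Op 5: register job_D */14 -> active={job_D:*/14, job_F:*/13}
Op 6: register job_A */4 -> active={job_A:*/4, job_D:*/14, job_F:*/13}
Op 7: register job_E */7 -> active={job_A:*/4, job_D:*/14, job_E:*/7, job_F:*/13}
Op 8: unregister job_A -> active={job_D:*/14, job_E:*/7, job_F:*/13}
Op 9: register job_B */11 -> active={job_B:*/11, job_D:*/14, job_E:*/7, job_F:*/13}
Op 10: register job_D */7 -> active={job_B:*/11, job_D:*/7, job_E:*/7, job_F:*/13}
Op 11: unregister job_F -> active={job_B:*/11, job_D:*/7, job_E:*/7}
Op 12: register job_F */5 -> active={job_B:*/11, job_D:*/7, job_E:*/7, job_F:*/5}
Op 13: unregister job_D -> active={job_B:*/11, job_E:*/7, job_F:*/5}
Op 14: register job_B */13 -> active={job_B:*/13, job_E:*/7, job_F:*/5}
  job_B: interval 13, next fire after T=49 is 52
  job_E: interval 7, next fire after T=49 is 56
  job_F: interval 5, next fire after T=49 is 50
Earliest = 50, winner (lex tiebreak) = job_F

Answer: job_F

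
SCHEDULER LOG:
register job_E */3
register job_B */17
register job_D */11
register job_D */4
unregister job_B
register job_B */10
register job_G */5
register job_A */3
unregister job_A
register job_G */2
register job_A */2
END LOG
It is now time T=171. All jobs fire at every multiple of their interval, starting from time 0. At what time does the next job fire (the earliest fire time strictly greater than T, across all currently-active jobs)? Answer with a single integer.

Answer: 172

Derivation:
Op 1: register job_E */3 -> active={job_E:*/3}
Op 2: register job_B */17 -> active={job_B:*/17, job_E:*/3}
Op 3: register job_D */11 -> active={job_B:*/17, job_D:*/11, job_E:*/3}
Op 4: register job_D */4 -> active={job_B:*/17, job_D:*/4, job_E:*/3}
Op 5: unregister job_B -> active={job_D:*/4, job_E:*/3}
Op 6: register job_B */10 -> active={job_B:*/10, job_D:*/4, job_E:*/3}
Op 7: register job_G */5 -> active={job_B:*/10, job_D:*/4, job_E:*/3, job_G:*/5}
Op 8: register job_A */3 -> active={job_A:*/3, job_B:*/10, job_D:*/4, job_E:*/3, job_G:*/5}
Op 9: unregister job_A -> active={job_B:*/10, job_D:*/4, job_E:*/3, job_G:*/5}
Op 10: register job_G */2 -> active={job_B:*/10, job_D:*/4, job_E:*/3, job_G:*/2}
Op 11: register job_A */2 -> active={job_A:*/2, job_B:*/10, job_D:*/4, job_E:*/3, job_G:*/2}
  job_A: interval 2, next fire after T=171 is 172
  job_B: interval 10, next fire after T=171 is 180
  job_D: interval 4, next fire after T=171 is 172
  job_E: interval 3, next fire after T=171 is 174
  job_G: interval 2, next fire after T=171 is 172
Earliest fire time = 172 (job job_A)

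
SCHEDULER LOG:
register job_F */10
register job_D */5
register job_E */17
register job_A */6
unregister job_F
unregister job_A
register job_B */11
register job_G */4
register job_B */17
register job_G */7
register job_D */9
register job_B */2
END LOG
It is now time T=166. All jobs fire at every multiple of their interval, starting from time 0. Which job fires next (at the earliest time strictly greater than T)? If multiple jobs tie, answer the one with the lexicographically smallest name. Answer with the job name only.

Answer: job_B

Derivation:
Op 1: register job_F */10 -> active={job_F:*/10}
Op 2: register job_D */5 -> active={job_D:*/5, job_F:*/10}
Op 3: register job_E */17 -> active={job_D:*/5, job_E:*/17, job_F:*/10}
Op 4: register job_A */6 -> active={job_A:*/6, job_D:*/5, job_E:*/17, job_F:*/10}
Op 5: unregister job_F -> active={job_A:*/6, job_D:*/5, job_E:*/17}
Op 6: unregister job_A -> active={job_D:*/5, job_E:*/17}
Op 7: register job_B */11 -> active={job_B:*/11, job_D:*/5, job_E:*/17}
Op 8: register job_G */4 -> active={job_B:*/11, job_D:*/5, job_E:*/17, job_G:*/4}
Op 9: register job_B */17 -> active={job_B:*/17, job_D:*/5, job_E:*/17, job_G:*/4}
Op 10: register job_G */7 -> active={job_B:*/17, job_D:*/5, job_E:*/17, job_G:*/7}
Op 11: register job_D */9 -> active={job_B:*/17, job_D:*/9, job_E:*/17, job_G:*/7}
Op 12: register job_B */2 -> active={job_B:*/2, job_D:*/9, job_E:*/17, job_G:*/7}
  job_B: interval 2, next fire after T=166 is 168
  job_D: interval 9, next fire after T=166 is 171
  job_E: interval 17, next fire after T=166 is 170
  job_G: interval 7, next fire after T=166 is 168
Earliest = 168, winner (lex tiebreak) = job_B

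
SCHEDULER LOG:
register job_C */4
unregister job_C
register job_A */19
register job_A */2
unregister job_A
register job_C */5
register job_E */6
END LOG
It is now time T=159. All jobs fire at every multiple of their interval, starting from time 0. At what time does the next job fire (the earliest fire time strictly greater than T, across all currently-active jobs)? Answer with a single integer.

Answer: 160

Derivation:
Op 1: register job_C */4 -> active={job_C:*/4}
Op 2: unregister job_C -> active={}
Op 3: register job_A */19 -> active={job_A:*/19}
Op 4: register job_A */2 -> active={job_A:*/2}
Op 5: unregister job_A -> active={}
Op 6: register job_C */5 -> active={job_C:*/5}
Op 7: register job_E */6 -> active={job_C:*/5, job_E:*/6}
  job_C: interval 5, next fire after T=159 is 160
  job_E: interval 6, next fire after T=159 is 162
Earliest fire time = 160 (job job_C)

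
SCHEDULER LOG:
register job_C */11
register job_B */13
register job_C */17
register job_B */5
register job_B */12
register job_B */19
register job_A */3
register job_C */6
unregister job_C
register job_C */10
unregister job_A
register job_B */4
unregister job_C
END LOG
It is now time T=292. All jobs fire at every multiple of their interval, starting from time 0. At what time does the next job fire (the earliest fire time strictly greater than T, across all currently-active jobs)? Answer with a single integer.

Op 1: register job_C */11 -> active={job_C:*/11}
Op 2: register job_B */13 -> active={job_B:*/13, job_C:*/11}
Op 3: register job_C */17 -> active={job_B:*/13, job_C:*/17}
Op 4: register job_B */5 -> active={job_B:*/5, job_C:*/17}
Op 5: register job_B */12 -> active={job_B:*/12, job_C:*/17}
Op 6: register job_B */19 -> active={job_B:*/19, job_C:*/17}
Op 7: register job_A */3 -> active={job_A:*/3, job_B:*/19, job_C:*/17}
Op 8: register job_C */6 -> active={job_A:*/3, job_B:*/19, job_C:*/6}
Op 9: unregister job_C -> active={job_A:*/3, job_B:*/19}
Op 10: register job_C */10 -> active={job_A:*/3, job_B:*/19, job_C:*/10}
Op 11: unregister job_A -> active={job_B:*/19, job_C:*/10}
Op 12: register job_B */4 -> active={job_B:*/4, job_C:*/10}
Op 13: unregister job_C -> active={job_B:*/4}
  job_B: interval 4, next fire after T=292 is 296
Earliest fire time = 296 (job job_B)

Answer: 296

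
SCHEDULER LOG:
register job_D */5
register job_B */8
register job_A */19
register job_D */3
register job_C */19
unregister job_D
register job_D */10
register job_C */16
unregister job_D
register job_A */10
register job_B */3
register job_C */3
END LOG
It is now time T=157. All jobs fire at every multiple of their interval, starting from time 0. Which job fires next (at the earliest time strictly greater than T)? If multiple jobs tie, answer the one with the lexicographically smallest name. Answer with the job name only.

Answer: job_B

Derivation:
Op 1: register job_D */5 -> active={job_D:*/5}
Op 2: register job_B */8 -> active={job_B:*/8, job_D:*/5}
Op 3: register job_A */19 -> active={job_A:*/19, job_B:*/8, job_D:*/5}
Op 4: register job_D */3 -> active={job_A:*/19, job_B:*/8, job_D:*/3}
Op 5: register job_C */19 -> active={job_A:*/19, job_B:*/8, job_C:*/19, job_D:*/3}
Op 6: unregister job_D -> active={job_A:*/19, job_B:*/8, job_C:*/19}
Op 7: register job_D */10 -> active={job_A:*/19, job_B:*/8, job_C:*/19, job_D:*/10}
Op 8: register job_C */16 -> active={job_A:*/19, job_B:*/8, job_C:*/16, job_D:*/10}
Op 9: unregister job_D -> active={job_A:*/19, job_B:*/8, job_C:*/16}
Op 10: register job_A */10 -> active={job_A:*/10, job_B:*/8, job_C:*/16}
Op 11: register job_B */3 -> active={job_A:*/10, job_B:*/3, job_C:*/16}
Op 12: register job_C */3 -> active={job_A:*/10, job_B:*/3, job_C:*/3}
  job_A: interval 10, next fire after T=157 is 160
  job_B: interval 3, next fire after T=157 is 159
  job_C: interval 3, next fire after T=157 is 159
Earliest = 159, winner (lex tiebreak) = job_B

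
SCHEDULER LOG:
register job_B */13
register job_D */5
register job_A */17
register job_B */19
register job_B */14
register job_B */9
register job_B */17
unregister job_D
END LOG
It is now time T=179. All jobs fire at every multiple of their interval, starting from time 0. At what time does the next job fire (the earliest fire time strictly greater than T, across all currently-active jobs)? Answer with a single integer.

Op 1: register job_B */13 -> active={job_B:*/13}
Op 2: register job_D */5 -> active={job_B:*/13, job_D:*/5}
Op 3: register job_A */17 -> active={job_A:*/17, job_B:*/13, job_D:*/5}
Op 4: register job_B */19 -> active={job_A:*/17, job_B:*/19, job_D:*/5}
Op 5: register job_B */14 -> active={job_A:*/17, job_B:*/14, job_D:*/5}
Op 6: register job_B */9 -> active={job_A:*/17, job_B:*/9, job_D:*/5}
Op 7: register job_B */17 -> active={job_A:*/17, job_B:*/17, job_D:*/5}
Op 8: unregister job_D -> active={job_A:*/17, job_B:*/17}
  job_A: interval 17, next fire after T=179 is 187
  job_B: interval 17, next fire after T=179 is 187
Earliest fire time = 187 (job job_A)

Answer: 187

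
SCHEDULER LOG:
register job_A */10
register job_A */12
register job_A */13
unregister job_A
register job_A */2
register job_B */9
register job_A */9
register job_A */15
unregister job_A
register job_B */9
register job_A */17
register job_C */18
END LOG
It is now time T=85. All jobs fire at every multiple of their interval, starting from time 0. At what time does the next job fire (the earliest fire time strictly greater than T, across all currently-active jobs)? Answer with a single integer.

Op 1: register job_A */10 -> active={job_A:*/10}
Op 2: register job_A */12 -> active={job_A:*/12}
Op 3: register job_A */13 -> active={job_A:*/13}
Op 4: unregister job_A -> active={}
Op 5: register job_A */2 -> active={job_A:*/2}
Op 6: register job_B */9 -> active={job_A:*/2, job_B:*/9}
Op 7: register job_A */9 -> active={job_A:*/9, job_B:*/9}
Op 8: register job_A */15 -> active={job_A:*/15, job_B:*/9}
Op 9: unregister job_A -> active={job_B:*/9}
Op 10: register job_B */9 -> active={job_B:*/9}
Op 11: register job_A */17 -> active={job_A:*/17, job_B:*/9}
Op 12: register job_C */18 -> active={job_A:*/17, job_B:*/9, job_C:*/18}
  job_A: interval 17, next fire after T=85 is 102
  job_B: interval 9, next fire after T=85 is 90
  job_C: interval 18, next fire after T=85 is 90
Earliest fire time = 90 (job job_B)

Answer: 90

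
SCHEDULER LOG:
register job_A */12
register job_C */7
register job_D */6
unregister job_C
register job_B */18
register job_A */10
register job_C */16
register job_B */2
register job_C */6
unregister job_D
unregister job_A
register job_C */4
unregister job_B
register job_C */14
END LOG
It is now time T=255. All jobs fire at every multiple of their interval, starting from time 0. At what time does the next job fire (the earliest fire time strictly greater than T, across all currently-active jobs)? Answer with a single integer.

Answer: 266

Derivation:
Op 1: register job_A */12 -> active={job_A:*/12}
Op 2: register job_C */7 -> active={job_A:*/12, job_C:*/7}
Op 3: register job_D */6 -> active={job_A:*/12, job_C:*/7, job_D:*/6}
Op 4: unregister job_C -> active={job_A:*/12, job_D:*/6}
Op 5: register job_B */18 -> active={job_A:*/12, job_B:*/18, job_D:*/6}
Op 6: register job_A */10 -> active={job_A:*/10, job_B:*/18, job_D:*/6}
Op 7: register job_C */16 -> active={job_A:*/10, job_B:*/18, job_C:*/16, job_D:*/6}
Op 8: register job_B */2 -> active={job_A:*/10, job_B:*/2, job_C:*/16, job_D:*/6}
Op 9: register job_C */6 -> active={job_A:*/10, job_B:*/2, job_C:*/6, job_D:*/6}
Op 10: unregister job_D -> active={job_A:*/10, job_B:*/2, job_C:*/6}
Op 11: unregister job_A -> active={job_B:*/2, job_C:*/6}
Op 12: register job_C */4 -> active={job_B:*/2, job_C:*/4}
Op 13: unregister job_B -> active={job_C:*/4}
Op 14: register job_C */14 -> active={job_C:*/14}
  job_C: interval 14, next fire after T=255 is 266
Earliest fire time = 266 (job job_C)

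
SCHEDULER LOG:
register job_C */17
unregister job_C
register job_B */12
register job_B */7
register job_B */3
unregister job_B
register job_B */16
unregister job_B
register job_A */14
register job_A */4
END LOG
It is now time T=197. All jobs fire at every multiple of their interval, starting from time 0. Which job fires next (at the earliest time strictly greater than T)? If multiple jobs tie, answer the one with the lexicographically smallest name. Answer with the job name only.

Answer: job_A

Derivation:
Op 1: register job_C */17 -> active={job_C:*/17}
Op 2: unregister job_C -> active={}
Op 3: register job_B */12 -> active={job_B:*/12}
Op 4: register job_B */7 -> active={job_B:*/7}
Op 5: register job_B */3 -> active={job_B:*/3}
Op 6: unregister job_B -> active={}
Op 7: register job_B */16 -> active={job_B:*/16}
Op 8: unregister job_B -> active={}
Op 9: register job_A */14 -> active={job_A:*/14}
Op 10: register job_A */4 -> active={job_A:*/4}
  job_A: interval 4, next fire after T=197 is 200
Earliest = 200, winner (lex tiebreak) = job_A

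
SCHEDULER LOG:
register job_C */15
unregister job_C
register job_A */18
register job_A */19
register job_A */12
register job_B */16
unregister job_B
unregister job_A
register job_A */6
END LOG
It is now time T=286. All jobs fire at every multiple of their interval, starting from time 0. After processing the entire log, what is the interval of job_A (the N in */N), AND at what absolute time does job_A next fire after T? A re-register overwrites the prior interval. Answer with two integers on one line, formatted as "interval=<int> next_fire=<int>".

Op 1: register job_C */15 -> active={job_C:*/15}
Op 2: unregister job_C -> active={}
Op 3: register job_A */18 -> active={job_A:*/18}
Op 4: register job_A */19 -> active={job_A:*/19}
Op 5: register job_A */12 -> active={job_A:*/12}
Op 6: register job_B */16 -> active={job_A:*/12, job_B:*/16}
Op 7: unregister job_B -> active={job_A:*/12}
Op 8: unregister job_A -> active={}
Op 9: register job_A */6 -> active={job_A:*/6}
Final interval of job_A = 6
Next fire of job_A after T=286: (286//6+1)*6 = 288

Answer: interval=6 next_fire=288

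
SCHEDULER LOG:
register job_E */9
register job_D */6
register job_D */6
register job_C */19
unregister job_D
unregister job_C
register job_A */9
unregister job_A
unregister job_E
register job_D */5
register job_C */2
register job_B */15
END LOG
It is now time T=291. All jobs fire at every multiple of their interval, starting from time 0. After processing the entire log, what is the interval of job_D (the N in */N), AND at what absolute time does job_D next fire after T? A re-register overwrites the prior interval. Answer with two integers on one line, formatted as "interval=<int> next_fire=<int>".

Op 1: register job_E */9 -> active={job_E:*/9}
Op 2: register job_D */6 -> active={job_D:*/6, job_E:*/9}
Op 3: register job_D */6 -> active={job_D:*/6, job_E:*/9}
Op 4: register job_C */19 -> active={job_C:*/19, job_D:*/6, job_E:*/9}
Op 5: unregister job_D -> active={job_C:*/19, job_E:*/9}
Op 6: unregister job_C -> active={job_E:*/9}
Op 7: register job_A */9 -> active={job_A:*/9, job_E:*/9}
Op 8: unregister job_A -> active={job_E:*/9}
Op 9: unregister job_E -> active={}
Op 10: register job_D */5 -> active={job_D:*/5}
Op 11: register job_C */2 -> active={job_C:*/2, job_D:*/5}
Op 12: register job_B */15 -> active={job_B:*/15, job_C:*/2, job_D:*/5}
Final interval of job_D = 5
Next fire of job_D after T=291: (291//5+1)*5 = 295

Answer: interval=5 next_fire=295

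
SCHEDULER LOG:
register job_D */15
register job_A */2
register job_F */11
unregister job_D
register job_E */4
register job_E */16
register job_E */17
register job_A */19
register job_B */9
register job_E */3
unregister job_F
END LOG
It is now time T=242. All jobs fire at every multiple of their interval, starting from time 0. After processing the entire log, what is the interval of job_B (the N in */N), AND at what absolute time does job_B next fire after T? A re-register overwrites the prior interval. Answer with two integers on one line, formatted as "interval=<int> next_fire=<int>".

Answer: interval=9 next_fire=243

Derivation:
Op 1: register job_D */15 -> active={job_D:*/15}
Op 2: register job_A */2 -> active={job_A:*/2, job_D:*/15}
Op 3: register job_F */11 -> active={job_A:*/2, job_D:*/15, job_F:*/11}
Op 4: unregister job_D -> active={job_A:*/2, job_F:*/11}
Op 5: register job_E */4 -> active={job_A:*/2, job_E:*/4, job_F:*/11}
Op 6: register job_E */16 -> active={job_A:*/2, job_E:*/16, job_F:*/11}
Op 7: register job_E */17 -> active={job_A:*/2, job_E:*/17, job_F:*/11}
Op 8: register job_A */19 -> active={job_A:*/19, job_E:*/17, job_F:*/11}
Op 9: register job_B */9 -> active={job_A:*/19, job_B:*/9, job_E:*/17, job_F:*/11}
Op 10: register job_E */3 -> active={job_A:*/19, job_B:*/9, job_E:*/3, job_F:*/11}
Op 11: unregister job_F -> active={job_A:*/19, job_B:*/9, job_E:*/3}
Final interval of job_B = 9
Next fire of job_B after T=242: (242//9+1)*9 = 243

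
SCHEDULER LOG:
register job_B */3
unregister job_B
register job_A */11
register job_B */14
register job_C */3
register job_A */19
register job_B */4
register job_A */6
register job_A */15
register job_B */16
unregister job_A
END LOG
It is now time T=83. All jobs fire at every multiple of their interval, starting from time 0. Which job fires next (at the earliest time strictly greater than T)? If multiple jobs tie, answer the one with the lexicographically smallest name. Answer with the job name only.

Answer: job_C

Derivation:
Op 1: register job_B */3 -> active={job_B:*/3}
Op 2: unregister job_B -> active={}
Op 3: register job_A */11 -> active={job_A:*/11}
Op 4: register job_B */14 -> active={job_A:*/11, job_B:*/14}
Op 5: register job_C */3 -> active={job_A:*/11, job_B:*/14, job_C:*/3}
Op 6: register job_A */19 -> active={job_A:*/19, job_B:*/14, job_C:*/3}
Op 7: register job_B */4 -> active={job_A:*/19, job_B:*/4, job_C:*/3}
Op 8: register job_A */6 -> active={job_A:*/6, job_B:*/4, job_C:*/3}
Op 9: register job_A */15 -> active={job_A:*/15, job_B:*/4, job_C:*/3}
Op 10: register job_B */16 -> active={job_A:*/15, job_B:*/16, job_C:*/3}
Op 11: unregister job_A -> active={job_B:*/16, job_C:*/3}
  job_B: interval 16, next fire after T=83 is 96
  job_C: interval 3, next fire after T=83 is 84
Earliest = 84, winner (lex tiebreak) = job_C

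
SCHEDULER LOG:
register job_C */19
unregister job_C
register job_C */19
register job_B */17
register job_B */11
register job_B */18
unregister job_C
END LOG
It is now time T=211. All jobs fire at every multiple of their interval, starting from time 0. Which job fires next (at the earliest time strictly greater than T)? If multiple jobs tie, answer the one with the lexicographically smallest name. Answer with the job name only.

Answer: job_B

Derivation:
Op 1: register job_C */19 -> active={job_C:*/19}
Op 2: unregister job_C -> active={}
Op 3: register job_C */19 -> active={job_C:*/19}
Op 4: register job_B */17 -> active={job_B:*/17, job_C:*/19}
Op 5: register job_B */11 -> active={job_B:*/11, job_C:*/19}
Op 6: register job_B */18 -> active={job_B:*/18, job_C:*/19}
Op 7: unregister job_C -> active={job_B:*/18}
  job_B: interval 18, next fire after T=211 is 216
Earliest = 216, winner (lex tiebreak) = job_B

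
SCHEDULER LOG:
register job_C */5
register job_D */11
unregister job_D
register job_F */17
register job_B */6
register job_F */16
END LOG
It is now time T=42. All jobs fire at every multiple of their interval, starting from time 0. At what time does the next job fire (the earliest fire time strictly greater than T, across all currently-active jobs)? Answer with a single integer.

Answer: 45

Derivation:
Op 1: register job_C */5 -> active={job_C:*/5}
Op 2: register job_D */11 -> active={job_C:*/5, job_D:*/11}
Op 3: unregister job_D -> active={job_C:*/5}
Op 4: register job_F */17 -> active={job_C:*/5, job_F:*/17}
Op 5: register job_B */6 -> active={job_B:*/6, job_C:*/5, job_F:*/17}
Op 6: register job_F */16 -> active={job_B:*/6, job_C:*/5, job_F:*/16}
  job_B: interval 6, next fire after T=42 is 48
  job_C: interval 5, next fire after T=42 is 45
  job_F: interval 16, next fire after T=42 is 48
Earliest fire time = 45 (job job_C)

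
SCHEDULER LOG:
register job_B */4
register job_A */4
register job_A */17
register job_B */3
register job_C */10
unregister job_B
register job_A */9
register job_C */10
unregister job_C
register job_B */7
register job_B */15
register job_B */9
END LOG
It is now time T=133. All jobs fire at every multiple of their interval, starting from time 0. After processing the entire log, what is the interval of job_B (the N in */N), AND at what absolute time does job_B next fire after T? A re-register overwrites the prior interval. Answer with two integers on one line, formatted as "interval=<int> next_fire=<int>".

Answer: interval=9 next_fire=135

Derivation:
Op 1: register job_B */4 -> active={job_B:*/4}
Op 2: register job_A */4 -> active={job_A:*/4, job_B:*/4}
Op 3: register job_A */17 -> active={job_A:*/17, job_B:*/4}
Op 4: register job_B */3 -> active={job_A:*/17, job_B:*/3}
Op 5: register job_C */10 -> active={job_A:*/17, job_B:*/3, job_C:*/10}
Op 6: unregister job_B -> active={job_A:*/17, job_C:*/10}
Op 7: register job_A */9 -> active={job_A:*/9, job_C:*/10}
Op 8: register job_C */10 -> active={job_A:*/9, job_C:*/10}
Op 9: unregister job_C -> active={job_A:*/9}
Op 10: register job_B */7 -> active={job_A:*/9, job_B:*/7}
Op 11: register job_B */15 -> active={job_A:*/9, job_B:*/15}
Op 12: register job_B */9 -> active={job_A:*/9, job_B:*/9}
Final interval of job_B = 9
Next fire of job_B after T=133: (133//9+1)*9 = 135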